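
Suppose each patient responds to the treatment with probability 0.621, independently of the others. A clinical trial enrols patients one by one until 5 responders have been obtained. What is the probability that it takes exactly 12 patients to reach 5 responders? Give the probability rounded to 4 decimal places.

0.0342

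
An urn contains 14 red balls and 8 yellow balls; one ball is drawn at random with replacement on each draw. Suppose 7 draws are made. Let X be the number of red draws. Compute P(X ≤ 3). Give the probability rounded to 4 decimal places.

0.2229

X ~ Binomial(7, 0.636364); P(X ≤ 3) = Σ C(7,k) p^k (1−p)^(7−k) over k:
  k=0: C(7,0)·0.636364^0·0.363636^7 = 0.000841
  k=1: C(7,1)·0.636364^1·0.363636^6 = 0.010299
  k=2: C(7,2)·0.636364^2·0.363636^5 = 0.054071
  k=3: C(7,3)·0.636364^3·0.363636^4 = 0.157708
Total = 0.222919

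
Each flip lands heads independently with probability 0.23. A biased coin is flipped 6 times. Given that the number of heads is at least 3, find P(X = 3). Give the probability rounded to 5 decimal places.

0.79864

X ~ Binomial(6, 0.23). Want P(X=3 | X≥3) = P(X=3) / P(X≥3).
P(X=3) = C(6,3)·0.23^3·0.77^3 = 0.1110927
P(X≥3) = 1 − 0.2084224 − 0.3735362 − 0.2789394 = 0.1391020
Ratio = 0.1110927 / 0.1391020 = 0.7986421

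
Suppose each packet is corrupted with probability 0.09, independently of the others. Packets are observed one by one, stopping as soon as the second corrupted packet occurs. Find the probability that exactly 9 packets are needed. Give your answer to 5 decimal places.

0.03349

Y = trial on which the second success occurs; negative binomial, r=2, p=0.09.
P(Y=9) = C(8,1) · p^2 · (1−p)^7
= 8 · 0.0081 · 0.51676 = 0.0334861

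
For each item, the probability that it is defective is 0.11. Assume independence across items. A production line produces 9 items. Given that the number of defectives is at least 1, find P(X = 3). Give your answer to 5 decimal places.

0.08553

X ~ Binomial(9, 0.11). Want P(X=3 | X≥1) = P(X=3) / P(X≥1).
P(X=3) = C(9,3)·0.11^3·0.89^6 = 0.0555645
P(X≥1) = 1 − 0.3503564 = 0.6496436
Ratio = 0.0555645 / 0.6496436 = 0.0855307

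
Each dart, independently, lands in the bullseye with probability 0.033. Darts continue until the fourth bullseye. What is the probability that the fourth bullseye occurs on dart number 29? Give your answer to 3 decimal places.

0.002

Y = trial on which the fourth success occurs; negative binomial, r=4, p=0.033.
P(Y=29) = C(28,3) · p^4 · (1−p)^25
= 3276 · 1.1859e-06 · 0.43218 = 0.00168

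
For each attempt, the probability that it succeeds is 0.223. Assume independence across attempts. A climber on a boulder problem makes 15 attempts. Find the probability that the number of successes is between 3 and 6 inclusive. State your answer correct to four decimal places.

0.6511

X ~ Binomial(15, 0.223); P(3 ≤ X ≤ 6) = Σ C(15,k) p^k (1−p)^(15−k) over k:
  k=3: C(15,3)·0.223^3·0.777^12 = 0.244331
  k=4: C(15,4)·0.223^4·0.777^11 = 0.210370
  k=5: C(15,5)·0.223^5·0.777^10 = 0.132828
  k=6: C(15,6)·0.223^6·0.777^9 = 0.063536
Total = 0.651065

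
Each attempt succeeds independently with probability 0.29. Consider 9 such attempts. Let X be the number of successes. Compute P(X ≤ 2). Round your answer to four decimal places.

0.4898

X ~ Binomial(9, 0.29); P(X ≤ 2) = Σ C(9,k) p^k (1−p)^(9−k) over k:
  k=0: C(9,0)·0.29^0·0.71^9 = 0.045849
  k=1: C(9,1)·0.29^1·0.71^8 = 0.168542
  k=2: C(9,2)·0.29^2·0.71^7 = 0.275364
Total = 0.489754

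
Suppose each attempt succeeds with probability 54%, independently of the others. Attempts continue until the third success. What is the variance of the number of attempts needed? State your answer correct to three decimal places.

4.733

Y = total attempts until the third success; negative binomial with r=3, p=0.54.
Var(Y) = r(1−p)/p² = 3·0.46 / 0.54² = 4.73251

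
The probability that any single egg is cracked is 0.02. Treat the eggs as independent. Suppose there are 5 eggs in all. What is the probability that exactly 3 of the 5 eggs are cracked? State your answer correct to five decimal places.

0.00008

X ~ Binomial(n=5, p=0.02).
P(X=3) = C(5,3) · p^3 · (1−p)^2
= 10 · 8e-06 · 0.9604 = 0.0000768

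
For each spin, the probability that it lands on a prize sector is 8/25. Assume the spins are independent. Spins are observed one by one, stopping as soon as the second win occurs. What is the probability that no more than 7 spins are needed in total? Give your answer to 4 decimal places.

0.7113

Finishing within 7 spins ⇔ at least 2 successes in the first 7. With X ~ Binomial(7, 0.32), P(Y ≤ 7) = 1 − P(X ≤ 1).
  k=0: C(7,0)·0.32^0·0.68^7 = 0.067230
  k=1: C(7,1)·0.32^1·0.68^6 = 0.221463
1 − 0.288693 = 0.711307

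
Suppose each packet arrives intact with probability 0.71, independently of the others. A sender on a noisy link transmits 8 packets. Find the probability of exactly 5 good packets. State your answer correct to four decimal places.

X ~ Binomial(n=8, p=0.71).
P(X=5) = C(8,5) · p^5 · (1−p)^3
= 56 · 0.18042 · 0.024389 = 0.246419

0.2464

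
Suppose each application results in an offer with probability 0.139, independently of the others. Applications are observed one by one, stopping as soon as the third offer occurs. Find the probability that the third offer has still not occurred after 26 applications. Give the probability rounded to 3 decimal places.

Needing more than 26 applications ⇔ fewer than 3 successes in the first 26. With X ~ Binomial(26, 0.139), P(Y > 26) = P(X ≤ 2).
  k=0: C(26,0)·0.139^0·0.861^26 = 0.02042
  k=1: C(26,1)·0.139^1·0.861^25 = 0.08572
  k=2: C(26,2)·0.139^2·0.861^24 = 0.17298
P(X ≤ 2) = 0.27912

0.279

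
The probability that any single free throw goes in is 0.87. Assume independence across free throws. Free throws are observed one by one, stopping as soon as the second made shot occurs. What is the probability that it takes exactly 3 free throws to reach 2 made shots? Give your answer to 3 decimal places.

Y = trial on which the second success occurs; negative binomial, r=2, p=0.87.
P(Y=3) = C(2,1) · p^2 · (1−p)^1
= 2 · 0.7569 · 0.13 = 0.19679

0.197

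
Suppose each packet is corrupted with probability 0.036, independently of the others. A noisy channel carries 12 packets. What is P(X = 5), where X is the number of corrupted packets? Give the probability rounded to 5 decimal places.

X ~ Binomial(n=12, p=0.036).
P(X=5) = C(12,5) · p^5 · (1−p)^7
= 792 · 6.0466e-08 · 0.77364 = 0.0000370

0.00004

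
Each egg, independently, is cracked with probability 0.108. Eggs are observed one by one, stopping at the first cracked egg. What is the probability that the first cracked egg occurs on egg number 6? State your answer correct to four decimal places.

0.0610

Geometric (trials to first success), p = 0.108.
P(Y = 6) = (1−p)^5 · p = 0.56471 · 0.108 = 0.060989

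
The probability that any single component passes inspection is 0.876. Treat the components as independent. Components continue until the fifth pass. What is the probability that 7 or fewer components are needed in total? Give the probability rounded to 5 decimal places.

Finishing within 7 components ⇔ at least 5 successes in the first 7. With X ~ Binomial(7, 0.876), P(Y ≤ 7) = 1 − P(X ≤ 4).
  k=0: C(7,0)·0.876^0·0.124^7 = 0.0000005
  k=1: C(7,1)·0.876^1·0.124^6 = 0.0000223
  k=2: C(7,2)·0.876^2·0.124^5 = 0.0004724
  k=3: C(7,3)·0.876^3·0.124^4 = 0.0055625
  k=4: C(7,4)·0.876^4·0.124^3 = 0.0392961
1 − 0.0453537 = 0.9546463

0.95465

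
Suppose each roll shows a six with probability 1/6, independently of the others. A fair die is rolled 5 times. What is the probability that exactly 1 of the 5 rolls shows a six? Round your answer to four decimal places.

X ~ Binomial(n=5, p=0.166667).
P(X=1) = C(5,1) · p^1 · (1−p)^4
= 5 · 0.16667 · 0.48225 = 0.401878

0.4019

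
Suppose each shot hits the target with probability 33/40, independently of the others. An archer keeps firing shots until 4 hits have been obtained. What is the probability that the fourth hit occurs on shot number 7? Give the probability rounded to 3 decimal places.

0.050

Y = trial on which the fourth success occurs; negative binomial, r=4, p=0.825.
P(Y=7) = C(6,3) · p^4 · (1−p)^3
= 20 · 0.46325 · 0.0053594 = 0.04965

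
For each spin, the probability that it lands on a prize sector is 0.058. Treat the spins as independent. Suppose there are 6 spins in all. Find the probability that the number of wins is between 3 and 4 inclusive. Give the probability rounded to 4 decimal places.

0.0034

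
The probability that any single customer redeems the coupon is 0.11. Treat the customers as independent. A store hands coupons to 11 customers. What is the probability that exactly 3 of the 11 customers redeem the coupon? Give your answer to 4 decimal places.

X ~ Binomial(n=11, p=0.11).
P(X=3) = C(11,3) · p^3 · (1−p)^8
= 165 · 0.001331 · 0.39366 = 0.086453

0.0865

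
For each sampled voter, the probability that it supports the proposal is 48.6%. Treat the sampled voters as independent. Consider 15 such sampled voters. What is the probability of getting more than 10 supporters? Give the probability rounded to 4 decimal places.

0.0474

X ~ Binomial(15, 0.486); P(X ≥ 11) = Σ C(15,k) p^k (1−p)^(15−k) over k:
  k=11: C(15,11)·0.486^11·0.514^4 = 0.034040
  k=12: C(15,12)·0.486^12·0.514^3 = 0.010728
  k=13: C(15,13)·0.486^13·0.514^2 = 0.002341
  k=14: C(15,14)·0.486^14·0.514^1 = 0.000316
  k=15: C(15,15)·0.486^15·0.514^0 = 0.000020
Total = 0.047445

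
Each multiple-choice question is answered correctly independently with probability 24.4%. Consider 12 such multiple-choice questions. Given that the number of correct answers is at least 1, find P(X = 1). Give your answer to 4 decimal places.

X ~ Binomial(12, 0.244). Want P(X=1 | X≥1) = P(X=1) / P(X≥1).
P(X=1) = C(12,1)·0.244^1·0.756^11 = 0.134993
P(X≥1) = 1 − 0.034855 = 0.965145
Ratio = 0.134993 / 0.965145 = 0.139868

0.1399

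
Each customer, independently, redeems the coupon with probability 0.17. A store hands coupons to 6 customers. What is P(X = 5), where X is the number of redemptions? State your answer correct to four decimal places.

0.0007

X ~ Binomial(n=6, p=0.17).
P(X=5) = C(6,5) · p^5 · (1−p)^1
= 6 · 0.00014199 · 0.83 = 0.000707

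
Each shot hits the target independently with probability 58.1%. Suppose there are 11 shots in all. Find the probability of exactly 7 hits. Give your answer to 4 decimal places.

0.2273

X ~ Binomial(n=11, p=0.581).
P(X=7) = C(11,7) · p^7 · (1−p)^4
= 330 · 0.022348 · 0.030822 = 0.227302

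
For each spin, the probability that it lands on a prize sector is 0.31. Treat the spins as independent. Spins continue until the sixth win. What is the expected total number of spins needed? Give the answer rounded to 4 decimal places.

19.3548

Y = total spins until the sixth success; negative binomial with r=6, p=0.31.
E[Y] = r / p = 6 / 0.31 = 19.354839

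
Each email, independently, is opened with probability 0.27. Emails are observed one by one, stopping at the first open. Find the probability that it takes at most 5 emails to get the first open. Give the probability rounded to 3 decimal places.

0.793

Y = number of emails to the first success; geometric, p = 0.27.
P(Y ≤ 5) = 1 − (1−p)^5 = 1 − 0.20731 = 0.79269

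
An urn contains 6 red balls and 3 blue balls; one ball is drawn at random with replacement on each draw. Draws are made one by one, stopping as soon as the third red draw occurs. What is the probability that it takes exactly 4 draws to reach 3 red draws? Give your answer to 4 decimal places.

0.2963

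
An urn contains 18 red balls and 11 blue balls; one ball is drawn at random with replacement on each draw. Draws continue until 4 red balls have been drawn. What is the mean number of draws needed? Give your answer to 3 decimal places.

Y = total draws until the fourth success; negative binomial with r=4, p=0.620690.
E[Y] = r / p = 4 / 0.620690 = 6.44444

6.444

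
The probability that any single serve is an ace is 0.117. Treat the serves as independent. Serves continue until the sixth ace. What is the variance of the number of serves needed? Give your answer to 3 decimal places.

387.026

Y = total serves until the sixth success; negative binomial with r=6, p=0.117.
Var(Y) = r(1−p)/p² = 6·0.883 / 0.117² = 387.02608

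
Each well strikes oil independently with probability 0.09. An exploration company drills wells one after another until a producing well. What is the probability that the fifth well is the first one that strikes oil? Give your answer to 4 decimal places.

Geometric (trials to first success), p = 0.09.
P(Y = 5) = (1−p)^4 · p = 0.68575 · 0.09 = 0.061717

0.0617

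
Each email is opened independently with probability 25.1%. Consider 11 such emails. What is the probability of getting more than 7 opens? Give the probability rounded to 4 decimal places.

X ~ Binomial(11, 0.251); P(X ≥ 8) = Σ C(11,k) p^k (1−p)^(11−k) over k:
  k=8: C(11,8)·0.251^8·0.749^3 = 0.001092
  k=9: C(11,9)·0.251^9·0.749^2 = 0.000122
  k=10: C(11,10)·0.251^10·0.749^1 = 0.000008
  k=11: C(11,11)·0.251^11·0.749^0 = 0.000000
Total = 0.001223

0.0012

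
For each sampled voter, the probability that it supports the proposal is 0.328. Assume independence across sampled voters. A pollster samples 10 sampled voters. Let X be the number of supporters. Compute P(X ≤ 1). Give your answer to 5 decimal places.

0.11044

X ~ Binomial(10, 0.328); P(X ≤ 1) = Σ C(10,k) p^k (1−p)^(10−k) over k:
  k=0: C(10,0)·0.328^0·0.672^10 = 0.0187799
  k=1: C(10,1)·0.328^1·0.672^9 = 0.0916637
Total = 0.1104436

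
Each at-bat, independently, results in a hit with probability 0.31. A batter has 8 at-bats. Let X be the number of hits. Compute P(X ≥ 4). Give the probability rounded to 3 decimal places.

0.213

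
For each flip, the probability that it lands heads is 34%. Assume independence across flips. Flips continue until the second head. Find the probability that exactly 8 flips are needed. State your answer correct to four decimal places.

0.0669

Y = trial on which the second success occurs; negative binomial, r=2, p=0.34.
P(Y=8) = C(7,1) · p^2 · (1−p)^6
= 7 · 0.1156 · 0.082654 = 0.066884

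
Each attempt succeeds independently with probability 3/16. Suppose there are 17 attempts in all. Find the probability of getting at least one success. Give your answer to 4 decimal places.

P(at least one) = 1 − P(none) = 1 − (1 − 0.1875)^17
= 1 − 0.029309 = 0.970691

0.9707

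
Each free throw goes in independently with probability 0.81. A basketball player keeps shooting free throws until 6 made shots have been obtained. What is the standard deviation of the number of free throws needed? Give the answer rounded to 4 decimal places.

1.3182

Y = total free throws until the sixth success; negative binomial with r=6, p=0.81.
SD(Y) = √[r(1−p)/p²] = √(1.737540) = 1.318158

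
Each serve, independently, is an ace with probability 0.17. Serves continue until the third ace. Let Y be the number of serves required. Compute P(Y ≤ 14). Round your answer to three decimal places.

Finishing within 14 serves ⇔ at least 3 successes in the first 14. With X ~ Binomial(14, 0.17), P(Y ≤ 14) = 1 − P(X ≤ 2).
  k=0: C(14,0)·0.17^0·0.83^14 = 0.07364
  k=1: C(14,1)·0.17^1·0.83^13 = 0.21115
  k=2: C(14,2)·0.17^2·0.83^12 = 0.28111
1 − 0.56590 = 0.43410

0.434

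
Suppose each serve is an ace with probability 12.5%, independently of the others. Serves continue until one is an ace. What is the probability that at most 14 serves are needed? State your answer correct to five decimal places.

0.84579

Y = number of serves to the first success; geometric, p = 0.125.
P(Y ≤ 14) = 1 − (1−p)^14 = 1 − 0.1542101 = 0.8457899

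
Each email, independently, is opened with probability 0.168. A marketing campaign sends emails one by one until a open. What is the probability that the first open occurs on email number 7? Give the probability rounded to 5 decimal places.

Geometric (trials to first success), p = 0.168.
P(Y = 7) = (1−p)^6 · p = 0.3317 · 0.168 = 0.0557249

0.05572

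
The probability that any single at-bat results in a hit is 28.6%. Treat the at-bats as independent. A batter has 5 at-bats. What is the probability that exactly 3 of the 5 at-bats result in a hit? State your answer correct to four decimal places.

X ~ Binomial(n=5, p=0.286).
P(X=3) = C(5,3) · p^3 · (1−p)^2
= 10 · 0.023394 · 0.5098 = 0.119260

0.1193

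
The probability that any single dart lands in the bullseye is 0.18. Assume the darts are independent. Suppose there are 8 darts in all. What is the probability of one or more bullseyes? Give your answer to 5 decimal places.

P(at least one) = 1 − P(none) = 1 − (1 − 0.18)^8
= 1 − 0.2044141 = 0.7955859

0.79559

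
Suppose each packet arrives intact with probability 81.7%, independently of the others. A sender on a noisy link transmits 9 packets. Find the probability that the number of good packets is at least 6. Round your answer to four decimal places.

0.9351

X ~ Binomial(9, 0.817); P(X ≥ 6) = Σ C(9,k) p^k (1−p)^(9−k) over k:
  k=6: C(9,6)·0.817^6·0.183^3 = 0.153096
  k=7: C(9,7)·0.817^7·0.183^2 = 0.292927
  k=8: C(9,8)·0.817^8·0.183^1 = 0.326942
  k=9: C(9,9)·0.817^9·0.183^0 = 0.162180
Total = 0.935145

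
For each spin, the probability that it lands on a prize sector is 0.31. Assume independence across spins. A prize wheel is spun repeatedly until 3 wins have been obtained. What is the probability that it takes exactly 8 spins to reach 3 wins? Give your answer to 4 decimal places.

Y = trial on which the third success occurs; negative binomial, r=3, p=0.31.
P(Y=8) = C(7,2) · p^3 · (1−p)^5
= 21 · 0.029791 · 0.1564 = 0.097848

0.0978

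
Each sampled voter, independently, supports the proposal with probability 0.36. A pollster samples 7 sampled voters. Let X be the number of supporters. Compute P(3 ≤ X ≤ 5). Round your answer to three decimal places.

X ~ Binomial(7, 0.36); P(3 ≤ X ≤ 5) = Σ C(7,k) p^k (1−p)^(7−k) over k:
  k=3: C(7,3)·0.36^3·0.64^4 = 0.27397
  k=4: C(7,4)·0.36^4·0.64^3 = 0.15411
  k=5: C(7,5)·0.36^5·0.64^2 = 0.05201
Total = 0.48008

0.480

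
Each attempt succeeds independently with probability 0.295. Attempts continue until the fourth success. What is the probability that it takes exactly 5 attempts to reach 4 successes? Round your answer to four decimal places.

Y = trial on which the fourth success occurs; negative binomial, r=4, p=0.295.
P(Y=5) = C(4,3) · p^4 · (1−p)^1
= 4 · 0.0075734 · 0.705 = 0.021357

0.0214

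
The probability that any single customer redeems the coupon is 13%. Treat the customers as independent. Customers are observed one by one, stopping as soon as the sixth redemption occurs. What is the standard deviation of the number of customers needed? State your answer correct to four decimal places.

17.5749

Y = total customers until the sixth success; negative binomial with r=6, p=0.13.
SD(Y) = √[r(1−p)/p²] = √(308.875740) = 17.574861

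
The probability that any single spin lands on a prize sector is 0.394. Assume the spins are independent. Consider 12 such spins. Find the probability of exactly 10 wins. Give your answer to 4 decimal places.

X ~ Binomial(n=12, p=0.394).
P(X=10) = C(12,10) · p^10 · (1−p)^2
= 66 · 9.0149e-05 · 0.36724 = 0.002185

0.0022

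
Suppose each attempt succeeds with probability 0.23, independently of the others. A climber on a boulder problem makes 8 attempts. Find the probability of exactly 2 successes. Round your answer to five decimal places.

0.30872

X ~ Binomial(n=8, p=0.23).
P(X=2) = C(8,2) · p^2 · (1−p)^6
= 28 · 0.0529 · 0.20842 = 0.3087152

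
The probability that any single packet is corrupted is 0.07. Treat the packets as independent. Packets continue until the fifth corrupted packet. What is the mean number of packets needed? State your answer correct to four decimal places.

71.4286

Y = total packets until the fifth success; negative binomial with r=5, p=0.07.
E[Y] = r / p = 5 / 0.07 = 71.428571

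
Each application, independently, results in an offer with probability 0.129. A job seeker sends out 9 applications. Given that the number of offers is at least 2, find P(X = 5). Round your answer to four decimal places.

X ~ Binomial(9, 0.129). Want P(X=5 | X≥2) = P(X=5) / P(X≥2).
P(X=5) = C(9,5)·0.129^5·0.871^4 = 0.002591
P(X≥2) = 1 − 0.288512 − 0.384572 = 0.326917
Ratio = 0.002591 / 0.326917 = 0.007924

0.0079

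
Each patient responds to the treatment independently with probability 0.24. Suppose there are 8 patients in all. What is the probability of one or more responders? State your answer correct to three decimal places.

0.889

P(at least one) = 1 − P(none) = 1 − (1 − 0.24)^8
= 1 − 0.11130 = 0.88870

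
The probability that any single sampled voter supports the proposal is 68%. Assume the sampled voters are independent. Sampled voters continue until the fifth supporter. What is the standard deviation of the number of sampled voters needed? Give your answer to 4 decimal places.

1.8602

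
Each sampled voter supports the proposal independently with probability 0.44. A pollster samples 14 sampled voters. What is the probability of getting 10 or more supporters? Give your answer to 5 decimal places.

0.03612

X ~ Binomial(14, 0.44); P(X ≥ 10) = Σ C(14,k) p^k (1−p)^(14−k) over k:
  k=10: C(14,10)·0.44^10·0.56^4 = 0.0267740
  k=11: C(14,11)·0.44^11·0.56^3 = 0.0076497
  k=12: C(14,12)·0.44^12·0.56^2 = 0.0015026
  k=13: C(14,13)·0.44^13·0.56^1 = 0.0001816
  k=14: C(14,14)·0.44^14·0.56^0 = 0.0000102
Total = 0.0361181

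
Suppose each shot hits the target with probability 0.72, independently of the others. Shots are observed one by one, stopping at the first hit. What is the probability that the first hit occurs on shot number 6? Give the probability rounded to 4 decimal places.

0.0012

Geometric (trials to first success), p = 0.72.
P(Y = 6) = (1−p)^5 · p = 0.001721 · 0.72 = 0.001239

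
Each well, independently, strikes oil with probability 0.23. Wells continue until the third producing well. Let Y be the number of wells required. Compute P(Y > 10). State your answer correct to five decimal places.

Needing more than 10 wells ⇔ fewer than 3 successes in the first 10. With X ~ Binomial(10, 0.23), P(Y > 10) = P(X ≤ 2).
  k=0: C(10,0)·0.23^0·0.77^10 = 0.0732668
  k=1: C(10,1)·0.23^1·0.77^9 = 0.2188489
  k=2: C(10,2)·0.23^2·0.77^8 = 0.2941670
P(X ≤ 2) = 0.5862827

0.58628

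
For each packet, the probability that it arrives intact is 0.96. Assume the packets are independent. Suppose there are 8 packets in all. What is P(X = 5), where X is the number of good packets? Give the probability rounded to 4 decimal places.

0.0029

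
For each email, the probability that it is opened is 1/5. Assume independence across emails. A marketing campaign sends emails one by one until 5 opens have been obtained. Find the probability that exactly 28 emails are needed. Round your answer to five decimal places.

Y = trial on which the fifth success occurs; negative binomial, r=5, p=0.20.
P(Y=28) = C(27,4) · p^5 · (1−p)^23
= 17550 · 0.00032 · 0.005903 = 0.0331510

0.03315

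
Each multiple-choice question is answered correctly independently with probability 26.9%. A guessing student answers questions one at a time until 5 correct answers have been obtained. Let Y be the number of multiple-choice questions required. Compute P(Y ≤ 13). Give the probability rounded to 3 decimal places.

0.256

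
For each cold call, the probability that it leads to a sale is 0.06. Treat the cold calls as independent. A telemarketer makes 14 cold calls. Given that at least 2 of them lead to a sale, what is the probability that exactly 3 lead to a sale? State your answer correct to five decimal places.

X ~ Binomial(14, 0.06). Want P(X=3 | X≥2) = P(X=3) / P(X≥2).
P(X=3) = C(14,3)·0.06^3·0.94^11 = 0.0398072
P(X≥2) = 1 − 0.4205232 − 0.3757867 = 0.2036901
Ratio = 0.0398072 / 0.2036901 = 0.1954301

0.19543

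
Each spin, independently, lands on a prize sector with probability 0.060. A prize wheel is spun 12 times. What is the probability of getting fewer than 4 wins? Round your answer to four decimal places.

0.9957

X ~ Binomial(12, 0.06); P(X ≤ 3) = Σ C(12,k) p^k (1−p)^(12−k) over k:
  k=0: C(12,0)·0.06^0·0.94^12 = 0.475920
  k=1: C(12,1)·0.06^1·0.94^11 = 0.364535
  k=2: C(12,2)·0.06^2·0.94^10 = 0.127975
  k=3: C(12,3)·0.06^3·0.94^9 = 0.027229
Total = 0.995659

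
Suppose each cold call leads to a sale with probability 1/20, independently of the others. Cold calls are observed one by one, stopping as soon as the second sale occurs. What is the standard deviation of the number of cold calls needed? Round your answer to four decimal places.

Y = total cold calls until the second success; negative binomial with r=2, p=0.05.
SD(Y) = √[r(1−p)/p²] = √(760.000000) = 27.568098

27.5681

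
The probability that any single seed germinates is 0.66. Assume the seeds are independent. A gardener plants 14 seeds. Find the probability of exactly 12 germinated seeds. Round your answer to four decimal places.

0.0719

X ~ Binomial(n=14, p=0.66).
P(X=12) = C(14,12) · p^12 · (1−p)^2
= 91 · 0.0068317 · 0.1156 = 0.071866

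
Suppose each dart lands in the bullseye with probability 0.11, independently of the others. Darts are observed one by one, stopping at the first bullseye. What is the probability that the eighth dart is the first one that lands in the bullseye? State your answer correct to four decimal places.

Geometric (trials to first success), p = 0.11.
P(Y = 8) = (1−p)^7 · p = 0.44231 · 0.11 = 0.048654

0.0487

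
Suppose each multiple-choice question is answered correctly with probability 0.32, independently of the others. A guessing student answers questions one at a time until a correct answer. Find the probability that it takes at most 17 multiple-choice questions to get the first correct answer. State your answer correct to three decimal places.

0.999

Y = number of multiple-choice questions to the first success; geometric, p = 0.32.
P(Y ≤ 17) = 1 − (1−p)^17 = 1 − 0.00142 = 0.99858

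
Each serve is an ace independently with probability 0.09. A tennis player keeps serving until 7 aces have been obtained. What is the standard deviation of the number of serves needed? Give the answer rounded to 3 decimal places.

Y = total serves until the seventh success; negative binomial with r=7, p=0.09.
SD(Y) = √[r(1−p)/p²] = √(786.41975) = 28.04318

28.043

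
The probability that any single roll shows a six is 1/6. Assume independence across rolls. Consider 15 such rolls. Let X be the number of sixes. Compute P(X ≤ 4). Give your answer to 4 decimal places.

0.9102

X ~ Binomial(15, 0.166667); P(X ≤ 4) = Σ C(15,k) p^k (1−p)^(15−k) over k:
  k=0: C(15,0)·0.166667^0·0.833333^15 = 0.064905
  k=1: C(15,1)·0.166667^1·0.833333^14 = 0.194716
  k=2: C(15,2)·0.166667^2·0.833333^13 = 0.272603
  k=3: C(15,3)·0.166667^3·0.833333^12 = 0.236256
  k=4: C(15,4)·0.166667^4·0.833333^11 = 0.141754
Total = 0.910234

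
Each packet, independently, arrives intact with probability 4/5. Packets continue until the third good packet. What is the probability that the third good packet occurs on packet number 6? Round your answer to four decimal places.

0.0410

Y = trial on which the third success occurs; negative binomial, r=3, p=0.80.
P(Y=6) = C(5,2) · p^3 · (1−p)^3
= 10 · 0.512 · 0.008 = 0.040960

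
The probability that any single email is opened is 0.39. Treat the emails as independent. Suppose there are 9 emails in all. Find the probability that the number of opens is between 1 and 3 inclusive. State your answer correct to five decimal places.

0.49609

X ~ Binomial(9, 0.39); P(1 ≤ X ≤ 3) = Σ C(9,k) p^k (1−p)^(9−k) over k:
  k=1: C(9,1)·0.39^1·0.61^8 = 0.0672893
  k=2: C(9,2)·0.39^2·0.61^7 = 0.1720840
  k=3: C(9,3)·0.39^3·0.61^6 = 0.2567155
Total = 0.4960888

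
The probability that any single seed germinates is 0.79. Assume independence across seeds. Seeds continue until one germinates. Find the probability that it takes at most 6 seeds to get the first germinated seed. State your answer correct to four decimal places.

0.9999

Y = number of seeds to the first success; geometric, p = 0.79.
P(Y ≤ 6) = 1 − (1−p)^6 = 1 − 0.000086 = 0.999914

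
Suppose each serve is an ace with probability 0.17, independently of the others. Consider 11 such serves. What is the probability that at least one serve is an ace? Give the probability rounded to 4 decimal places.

P(at least one) = 1 − P(none) = 1 − (1 − 0.17)^11
= 1 − 0.128783 = 0.871217

0.8712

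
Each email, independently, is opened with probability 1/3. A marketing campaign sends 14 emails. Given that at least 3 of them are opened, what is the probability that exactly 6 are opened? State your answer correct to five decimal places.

X ~ Binomial(14, 0.333333). Want P(X=6 | X≥3) = P(X=6) / P(X≥3).
P(X=6) = C(14,6)·0.333333^6·0.666667^8 = 0.1607303
P(X≥3) = 1 − 0.0034255 − 0.0239784 − 0.0779298 = 0.8946663
Ratio = 0.1607303 / 0.8946663 = 0.1796539

0.17965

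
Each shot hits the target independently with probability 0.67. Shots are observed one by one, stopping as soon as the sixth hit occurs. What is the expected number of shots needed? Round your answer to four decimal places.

8.9552

Y = total shots until the sixth success; negative binomial with r=6, p=0.67.
E[Y] = r / p = 6 / 0.67 = 8.955224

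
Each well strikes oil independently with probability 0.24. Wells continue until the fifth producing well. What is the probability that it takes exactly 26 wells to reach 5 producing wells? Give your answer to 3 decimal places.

Y = trial on which the fifth success occurs; negative binomial, r=5, p=0.24.
P(Y=26) = C(25,4) · p^5 · (1−p)^21
= 12650 · 0.00079626 · 0.0031411 = 0.03164

0.032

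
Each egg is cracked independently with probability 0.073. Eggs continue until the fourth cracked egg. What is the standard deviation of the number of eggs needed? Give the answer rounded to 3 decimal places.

Y = total eggs until the fourth success; negative binomial with r=4, p=0.073.
SD(Y) = √[r(1−p)/p²] = √(695.81535) = 26.37831

26.378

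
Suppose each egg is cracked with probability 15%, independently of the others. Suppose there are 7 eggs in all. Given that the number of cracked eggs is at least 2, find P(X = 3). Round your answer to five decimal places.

0.21757

X ~ Binomial(7, 0.15). Want P(X=3 | X≥2) = P(X=3) / P(X≥2).
P(X=3) = C(7,3)·0.15^3·0.85^4 = 0.0616620
P(X≥2) = 1 − 0.3205771 − 0.3960070 = 0.2834159
Ratio = 0.0616620 / 0.2834159 = 0.2175671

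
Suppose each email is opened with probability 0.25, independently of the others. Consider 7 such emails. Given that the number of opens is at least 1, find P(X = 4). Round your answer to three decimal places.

0.067

X ~ Binomial(7, 0.25). Want P(X=4 | X≥1) = P(X=4) / P(X≥1).
P(X=4) = C(7,4)·0.25^4·0.75^3 = 0.05768
P(X≥1) = 1 − 0.13348 = 0.86652
Ratio = 0.05768 / 0.86652 = 0.06656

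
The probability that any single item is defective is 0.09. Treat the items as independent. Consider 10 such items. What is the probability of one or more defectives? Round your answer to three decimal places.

P(at least one) = 1 − P(none) = 1 − (1 − 0.09)^10
= 1 − 0.38942 = 0.61058

0.611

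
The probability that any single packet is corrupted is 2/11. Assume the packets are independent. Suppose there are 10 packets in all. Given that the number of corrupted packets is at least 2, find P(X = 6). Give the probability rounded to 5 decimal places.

0.00600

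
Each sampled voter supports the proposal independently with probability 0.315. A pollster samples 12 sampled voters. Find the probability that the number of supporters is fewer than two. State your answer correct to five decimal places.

X ~ Binomial(12, 0.315); P(X ≤ 1) = Σ C(12,k) p^k (1−p)^(12−k) over k:
  k=0: C(12,0)·0.315^0·0.685^12 = 0.0106730
  k=1: C(12,1)·0.315^1·0.685^11 = 0.0588963
Total = 0.0695693

0.06957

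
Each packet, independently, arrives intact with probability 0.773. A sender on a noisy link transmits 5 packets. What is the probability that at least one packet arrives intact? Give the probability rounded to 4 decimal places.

P(at least one) = 1 − P(none) = 1 − (1 − 0.773)^5
= 1 − 0.000603 = 0.999397

0.9994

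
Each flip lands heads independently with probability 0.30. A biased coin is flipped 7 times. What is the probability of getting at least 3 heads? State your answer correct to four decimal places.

0.3529

X ~ Binomial(7, 0.30); P(X ≥ 3) = Σ C(7,k) p^k (1−p)^(7−k) over k:
  k=3: C(7,3)·0.30^3·0.70^4 = 0.226894
  k=4: C(7,4)·0.30^4·0.70^3 = 0.097240
  k=5: C(7,5)·0.30^5·0.70^2 = 0.025005
  k=6: C(7,6)·0.30^6·0.70^1 = 0.003572
  k=7: C(7,7)·0.30^7·0.70^0 = 0.000219
Total = 0.352930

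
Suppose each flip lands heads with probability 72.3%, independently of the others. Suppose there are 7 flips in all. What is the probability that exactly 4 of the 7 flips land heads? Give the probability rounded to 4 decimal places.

0.2033

X ~ Binomial(n=7, p=0.723).
P(X=4) = C(7,4) · p^4 · (1−p)^3
= 35 · 0.27325 · 0.021254 = 0.203264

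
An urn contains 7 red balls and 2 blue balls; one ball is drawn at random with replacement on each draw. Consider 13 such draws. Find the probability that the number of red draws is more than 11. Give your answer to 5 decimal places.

0.17970

X ~ Binomial(13, 0.777778); P(X ≥ 12) = Σ C(13,k) p^k (1−p)^(13−k) over k:
  k=12: C(13,12)·0.777778^12·0.222222^1 = 0.1415785
  k=13: C(13,13)·0.777778^13·0.222222^0 = 0.0381173
Total = 0.1796957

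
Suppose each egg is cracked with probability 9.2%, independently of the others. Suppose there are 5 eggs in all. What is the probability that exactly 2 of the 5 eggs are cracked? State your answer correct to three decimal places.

X ~ Binomial(n=5, p=0.092).
P(X=2) = C(5,2) · p^2 · (1−p)^3
= 10 · 0.008464 · 0.74861 = 0.06336

0.063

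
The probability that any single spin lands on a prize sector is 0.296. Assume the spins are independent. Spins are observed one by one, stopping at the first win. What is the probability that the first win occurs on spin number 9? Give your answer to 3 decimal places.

0.018

Geometric (trials to first success), p = 0.296.
P(Y = 9) = (1−p)^8 · p = 0.060337 · 0.296 = 0.01786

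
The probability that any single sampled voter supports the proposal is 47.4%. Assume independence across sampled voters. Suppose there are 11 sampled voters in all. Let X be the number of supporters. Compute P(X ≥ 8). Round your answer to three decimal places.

0.083

X ~ Binomial(11, 0.474); P(X ≥ 8) = Σ C(11,k) p^k (1−p)^(11−k) over k:
  k=8: C(11,8)·0.474^8·0.526^3 = 0.06119
  k=9: C(11,9)·0.474^9·0.526^2 = 0.01838
  k=10: C(11,10)·0.474^10·0.526^1 = 0.00331
  k=11: C(11,11)·0.474^11·0.526^0 = 0.00027
Total = 0.08315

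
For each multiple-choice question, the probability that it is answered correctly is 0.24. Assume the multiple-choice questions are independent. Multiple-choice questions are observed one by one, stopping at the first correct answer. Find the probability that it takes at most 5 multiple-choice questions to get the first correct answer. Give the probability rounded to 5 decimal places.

Y = number of multiple-choice questions to the first success; geometric, p = 0.24.
P(Y ≤ 5) = 1 − (1−p)^5 = 1 − 0.2535525 = 0.7464475

0.74645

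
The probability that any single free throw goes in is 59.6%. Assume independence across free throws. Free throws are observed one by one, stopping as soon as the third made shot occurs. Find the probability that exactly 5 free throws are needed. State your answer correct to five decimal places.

Y = trial on which the third success occurs; negative binomial, r=3, p=0.596.
P(Y=5) = C(4,2) · p^3 · (1−p)^2
= 6 · 0.21171 · 0.16322 = 0.2073255

0.20733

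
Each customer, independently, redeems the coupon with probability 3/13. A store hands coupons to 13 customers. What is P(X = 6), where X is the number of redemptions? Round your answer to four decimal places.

0.0413

X ~ Binomial(n=13, p=0.230769).
P(X=6) = C(13,6) · p^6 · (1−p)^7
= 1716 · 0.00015103 · 0.15937 = 0.041303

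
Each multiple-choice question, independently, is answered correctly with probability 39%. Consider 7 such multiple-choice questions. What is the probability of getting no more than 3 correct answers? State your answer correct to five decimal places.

0.72931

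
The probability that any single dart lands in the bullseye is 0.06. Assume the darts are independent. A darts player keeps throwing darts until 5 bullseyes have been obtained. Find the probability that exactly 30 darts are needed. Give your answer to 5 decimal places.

0.00393

Y = trial on which the fifth success occurs; negative binomial, r=5, p=0.06.
P(Y=30) = C(29,4) · p^5 · (1−p)^25
= 23751 · 7.776e-07 · 0.21291 = 0.0039322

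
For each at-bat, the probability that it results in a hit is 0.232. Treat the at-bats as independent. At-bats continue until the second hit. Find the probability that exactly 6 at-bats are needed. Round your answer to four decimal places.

Y = trial on which the second success occurs; negative binomial, r=2, p=0.232.
P(Y=6) = C(5,1) · p^2 · (1−p)^4
= 5 · 0.053824 · 0.34789 = 0.093625

0.0936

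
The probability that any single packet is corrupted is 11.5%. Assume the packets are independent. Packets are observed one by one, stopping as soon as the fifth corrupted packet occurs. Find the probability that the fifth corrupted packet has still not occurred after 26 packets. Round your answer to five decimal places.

0.82780

Needing more than 26 packets ⇔ fewer than 5 successes in the first 26. With X ~ Binomial(26, 0.115), P(Y > 26) = P(X ≤ 4).
  k=0: C(26,0)·0.115^0·0.885^26 = 0.0417374
  k=1: C(26,1)·0.115^1·0.885^25 = 0.1410110
  k=2: C(26,2)·0.115^2·0.885^24 = 0.2290433
  k=3: C(26,3)·0.115^3·0.885^23 = 0.2381015
  k=4: C(26,4)·0.115^4·0.885^22 = 0.1779035
P(X ≤ 4) = 0.8277966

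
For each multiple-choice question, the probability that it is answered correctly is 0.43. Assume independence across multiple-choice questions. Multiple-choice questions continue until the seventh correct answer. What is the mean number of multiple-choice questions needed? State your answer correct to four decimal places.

Y = total multiple-choice questions until the seventh success; negative binomial with r=7, p=0.43.
E[Y] = r / p = 7 / 0.43 = 16.279070

16.2791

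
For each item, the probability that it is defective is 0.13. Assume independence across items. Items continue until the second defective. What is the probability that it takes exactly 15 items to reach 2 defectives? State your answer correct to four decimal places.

Y = trial on which the second success occurs; negative binomial, r=2, p=0.13.
P(Y=15) = C(14,1) · p^2 · (1−p)^13
= 14 · 0.0169 · 0.16359 = 0.038705

0.0387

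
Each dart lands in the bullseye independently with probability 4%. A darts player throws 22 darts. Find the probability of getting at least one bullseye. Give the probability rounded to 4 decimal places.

0.5927

P(at least one) = 1 − P(none) = 1 − (1 − 0.04)^22
= 1 − 0.407349 = 0.592651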